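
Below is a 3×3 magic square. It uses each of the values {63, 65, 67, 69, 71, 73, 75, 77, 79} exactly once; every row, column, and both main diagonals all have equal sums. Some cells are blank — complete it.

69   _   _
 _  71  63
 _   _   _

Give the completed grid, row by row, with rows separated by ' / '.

The 9 entries sum to 639, so each line sums to 639/3 = 213.
Row 2 needs 213; the known cells sum to 134, so (2,1) = 79.
Column 1 must total 213; the given cells sum to 148, so (3,1) = 65.
Using main diagonal: 69 + 71 + ? → (3,3) = 213 − 140 = 73.
From anti-diagonal, 213 − (71 + 65) gives (1,3) = 77.
From row 1, 213 − (69 + 77) gives (1,2) = 67.
Row 3: 65 + 73 + ? = 213, so (3,2) = 75.

69 67 77 / 79 71 63 / 65 75 73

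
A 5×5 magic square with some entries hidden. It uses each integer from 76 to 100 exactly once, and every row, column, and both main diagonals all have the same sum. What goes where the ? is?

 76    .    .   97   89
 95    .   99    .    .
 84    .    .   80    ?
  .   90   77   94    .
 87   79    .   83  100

The entries are 76 through 100, which sum to 2200, so each line sums to 2200/5 = 440.
Using row 5: 87 + 79 + 83 + 100 + ? → (5,3) = 440 − 349 = 91.
Column 1: 76 + 95 + 84 + 87 + ? = 440, so (4,1) = 98.
The remaining cell in column 4 is (2,4) = 440 − 354 = 86.
Anti-diagonal needs 440; the known cells sum to 352, so (3,3) = 88.
Using row 4: 98 + 90 + 77 + 94 + ? → (4,5) = 440 − 359 = 81.
Column 3 must total 440; the given cells sum to 355, so (1,3) = 85.
The remaining cell in main diagonal is (2,2) = 440 − 358 = 82.
Row 1 needs 440; the known cells sum to 347, so (1,2) = 93.
Row 2: 95 + 82 + 99 + 86 + ? = 440, so (2,5) = 78.
The remaining cell in column 2 is (3,2) = 440 − 344 = 96.
Column 5 must total 440; the given cells sum to 348, so (3,5) = 92.

92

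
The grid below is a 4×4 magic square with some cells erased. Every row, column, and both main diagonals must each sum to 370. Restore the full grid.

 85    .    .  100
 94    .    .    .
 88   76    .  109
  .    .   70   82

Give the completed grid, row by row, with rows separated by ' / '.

85 73 112 100 / 94 106 91 79 / 88 76 97 109 / 103 115 70 82

Row 3: 88 + 76 + 109 + ? = 370, so (3,3) = 97.
From column 1, 370 − (85 + 94 + 88) gives (4,1) = 103.
Column 4 must total 370; the given cells sum to 291, so (2,4) = 79.
The remaining cell in main diagonal is (2,2) = 370 − 264 = 106.
Anti-diagonal needs 370; the known cells sum to 279, so (2,3) = 91.
Row 4: 103 + 70 + 82 + ? = 370, so (4,2) = 115.
Column 2 needs 370; the known cells sum to 297, so (1,2) = 73.
Using column 3: 91 + 97 + 70 + ? → (1,3) = 370 − 258 = 112.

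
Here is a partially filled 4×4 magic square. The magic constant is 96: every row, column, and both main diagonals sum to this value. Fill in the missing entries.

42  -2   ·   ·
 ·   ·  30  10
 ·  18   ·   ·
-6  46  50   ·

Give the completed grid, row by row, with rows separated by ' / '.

The remaining cell in row 4 is (4,4) = 96 − 90 = 6.
Using column 2: -2 + 18 + 46 + ? → (2,2) = 96 − 62 = 34.
Main diagonal must total 96; the given cells sum to 82, so (3,3) = 14.
Using anti-diagonal: 30 + 18 + (-6) + ? → (1,4) = 96 − 42 = 54.
Row 1: 42 + (-2) + 54 + ? = 96, so (1,3) = 2.
Row 2 needs 96; the known cells sum to 74, so (2,1) = 22.
Column 1 must total 96; the given cells sum to 58, so (3,1) = 38.
Column 4 needs 96; the known cells sum to 70, so (3,4) = 26.

42 -2 2 54 / 22 34 30 10 / 38 18 14 26 / -6 46 50 6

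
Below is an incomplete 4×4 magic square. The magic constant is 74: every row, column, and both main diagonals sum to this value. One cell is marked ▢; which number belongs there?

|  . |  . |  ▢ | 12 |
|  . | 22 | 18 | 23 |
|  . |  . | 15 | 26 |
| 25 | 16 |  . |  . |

21

Row 2 needs 74; the known cells sum to 63, so (2,1) = 11.
Column 4 must total 74; the given cells sum to 61, so (4,4) = 13.
Main diagonal must total 74; the given cells sum to 50, so (1,1) = 24.
Anti-diagonal needs 74; the known cells sum to 55, so (3,2) = 19.
Row 3 needs 74; the known cells sum to 60, so (3,1) = 14.
From row 4, 74 − (25 + 16 + 13) gives (4,3) = 20.
The remaining cell in column 2 is (1,2) = 74 − 57 = 17.
The remaining cell in column 3 is (1,3) = 74 − 53 = 21.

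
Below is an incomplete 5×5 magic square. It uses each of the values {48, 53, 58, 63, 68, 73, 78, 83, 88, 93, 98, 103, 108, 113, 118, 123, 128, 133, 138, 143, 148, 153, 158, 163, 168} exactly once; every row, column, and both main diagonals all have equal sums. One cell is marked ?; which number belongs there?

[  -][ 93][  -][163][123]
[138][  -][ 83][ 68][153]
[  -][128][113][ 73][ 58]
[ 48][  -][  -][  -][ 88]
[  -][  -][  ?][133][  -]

148

The 25 entries sum to 2700, so each line sums to 2700/5 = 540.
The remaining cell in row 2 is (2,2) = 540 − 442 = 98.
From row 3, 540 − (128 + 113 + 73 + 58) gives (3,1) = 168.
Column 4 needs 540; the known cells sum to 437, so (4,4) = 103.
Column 5 must total 540; the given cells sum to 422, so (5,5) = 118.
Main diagonal: 98 + 113 + 103 + 118 + ? = 540, so (1,1) = 108.
From row 1, 540 − (108 + 93 + 163 + 123) gives (1,3) = 53.
The remaining cell in column 1 is (5,1) = 540 − 462 = 78.
Anti-diagonal must total 540; the given cells sum to 382, so (4,2) = 158.
The remaining cell in row 4 is (4,3) = 540 − 397 = 143.
Using column 2: 93 + 98 + 128 + 158 + ? → (5,2) = 540 − 477 = 63.
Column 3: 53 + 83 + 113 + 143 + ? = 540, so (5,3) = 148.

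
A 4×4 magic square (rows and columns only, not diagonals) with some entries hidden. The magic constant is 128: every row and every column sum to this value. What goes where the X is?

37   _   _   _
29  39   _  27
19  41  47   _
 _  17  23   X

From row 2, 128 − (29 + 39 + 27) gives (2,3) = 33.
Row 3: 19 + 41 + 47 + ? = 128, so (3,4) = 21.
Column 1 must total 128; the given cells sum to 85, so (4,1) = 43.
Column 2 needs 128; the known cells sum to 97, so (1,2) = 31.
Column 3: 33 + 47 + 23 + ? = 128, so (1,3) = 25.
Using row 1: 37 + 31 + 25 + ? → (1,4) = 128 − 93 = 35.
Using row 4: 43 + 17 + 23 + ? → (4,4) = 128 − 83 = 45.

45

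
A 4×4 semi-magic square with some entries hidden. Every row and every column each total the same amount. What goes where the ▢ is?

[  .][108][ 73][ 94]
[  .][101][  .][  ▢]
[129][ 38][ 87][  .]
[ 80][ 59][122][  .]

115

Column 2 is complete and sums to 306; that is the magic constant.
The remaining cell in row 1 is (1,1) = 306 − 275 = 31.
The remaining cell in row 3 is (3,4) = 306 − 254 = 52.
Using row 4: 80 + 59 + 122 + ? → (4,4) = 306 − 261 = 45.
Column 1 needs 306; the known cells sum to 240, so (2,1) = 66.
Column 3: 73 + 87 + 122 + ? = 306, so (2,3) = 24.
Column 4: 94 + 52 + 45 + ? = 306, so (2,4) = 115.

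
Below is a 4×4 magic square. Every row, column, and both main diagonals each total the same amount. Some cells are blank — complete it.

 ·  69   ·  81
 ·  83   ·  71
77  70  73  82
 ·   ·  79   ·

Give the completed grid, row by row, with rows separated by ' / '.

Row 3 is already complete: 77 + 70 + 73 + 82 = 302, so that is the magic constant.
Column 2: 69 + 83 + 70 + ? = 302, so (4,2) = 80.
The remaining cell in column 4 is (4,4) = 302 − 234 = 68.
Main diagonal needs 302; the known cells sum to 224, so (1,1) = 78.
Row 1: 78 + 69 + 81 + ? = 302, so (1,3) = 74.
Row 4 must total 302; the given cells sum to 227, so (4,1) = 75.
Column 1: 78 + 77 + 75 + ? = 302, so (2,1) = 72.
The remaining cell in column 3 is (2,3) = 302 − 226 = 76.

78 69 74 81 / 72 83 76 71 / 77 70 73 82 / 75 80 79 68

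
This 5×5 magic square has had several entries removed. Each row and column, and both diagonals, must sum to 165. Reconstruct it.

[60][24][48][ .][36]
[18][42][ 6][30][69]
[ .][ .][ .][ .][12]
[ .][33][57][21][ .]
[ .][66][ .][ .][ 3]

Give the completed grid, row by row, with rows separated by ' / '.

From row 1, 165 − (60 + 24 + 48 + 36) gives (1,4) = -3.
Using column 2: 24 + 42 + 33 + 66 + ? → (3,2) = 165 − 165 = 0.
Column 5 must total 165; the given cells sum to 120, so (4,5) = 45.
The remaining cell in main diagonal is (3,3) = 165 − 126 = 39.
Anti-diagonal must total 165; the given cells sum to 138, so (5,1) = 27.
Row 4 must total 165; the given cells sum to 156, so (4,1) = 9.
Column 1 needs 165; the known cells sum to 114, so (3,1) = 51.
Using column 3: 48 + 6 + 39 + 57 + ? → (5,3) = 165 − 150 = 15.
The remaining cell in row 3 is (3,4) = 165 − 102 = 63.
From row 5, 165 − (27 + 66 + 15 + 3) gives (5,4) = 54.

60 24 48 -3 36 / 18 42 6 30 69 / 51 0 39 63 12 / 9 33 57 21 45 / 27 66 15 54 3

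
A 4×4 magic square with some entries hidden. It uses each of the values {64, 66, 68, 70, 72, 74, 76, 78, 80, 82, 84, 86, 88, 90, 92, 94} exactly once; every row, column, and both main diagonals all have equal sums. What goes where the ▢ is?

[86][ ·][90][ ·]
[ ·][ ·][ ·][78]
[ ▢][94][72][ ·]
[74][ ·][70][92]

68

The 16 entries sum to 1264, so each line sums to 1264/4 = 316.
Using row 4: 74 + 70 + 92 + ? → (4,2) = 316 − 236 = 80.
Column 3: 90 + 72 + 70 + ? = 316, so (2,3) = 84.
Using main diagonal: 86 + 72 + 92 + ? → (2,2) = 316 − 250 = 66.
The remaining cell in anti-diagonal is (1,4) = 316 − 252 = 64.
Row 1 must total 316; the given cells sum to 240, so (1,2) = 76.
Using row 2: 66 + 84 + 78 + ? → (2,1) = 316 − 228 = 88.
The remaining cell in column 1 is (3,1) = 316 − 248 = 68.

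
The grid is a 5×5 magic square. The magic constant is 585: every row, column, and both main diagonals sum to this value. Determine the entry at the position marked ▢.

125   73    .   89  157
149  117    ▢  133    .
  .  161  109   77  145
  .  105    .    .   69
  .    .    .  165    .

85

The remaining cell in row 1 is (1,3) = 585 − 444 = 141.
From row 3, 585 − (161 + 109 + 77 + 145) gives (3,1) = 93.
Using column 2: 73 + 117 + 161 + 105 + ? → (5,2) = 585 − 456 = 129.
Column 4 must total 585; the given cells sum to 464, so (4,4) = 121.
Main diagonal: 125 + 117 + 109 + 121 + ? = 585, so (5,5) = 113.
Anti-diagonal needs 585; the known cells sum to 504, so (5,1) = 81.
From row 5, 585 − (81 + 129 + 165 + 113) gives (5,3) = 97.
Column 1: 125 + 149 + 93 + 81 + ? = 585, so (4,1) = 137.
The remaining cell in column 5 is (2,5) = 585 − 484 = 101.
Using row 2: 149 + 117 + 133 + 101 + ? → (2,3) = 585 − 500 = 85.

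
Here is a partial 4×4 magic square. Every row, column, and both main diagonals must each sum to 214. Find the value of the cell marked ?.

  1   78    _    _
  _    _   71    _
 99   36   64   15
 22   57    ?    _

29

The remaining cell in column 1 is (2,1) = 214 − 122 = 92.
Column 2 must total 214; the given cells sum to 171, so (2,2) = 43.
Using main diagonal: 1 + 43 + 64 + ? → (4,4) = 214 − 108 = 106.
Anti-diagonal: 71 + 36 + 22 + ? = 214, so (1,4) = 85.
Using row 1: 1 + 78 + 85 + ? → (1,3) = 214 − 164 = 50.
From row 2, 214 − (92 + 43 + 71) gives (2,4) = 8.
Row 4 needs 214; the known cells sum to 185, so (4,3) = 29.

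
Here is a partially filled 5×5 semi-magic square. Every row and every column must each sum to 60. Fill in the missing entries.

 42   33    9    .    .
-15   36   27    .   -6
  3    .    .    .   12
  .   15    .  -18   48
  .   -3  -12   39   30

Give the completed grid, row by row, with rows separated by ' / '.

The remaining cell in row 2 is (2,4) = 60 − 42 = 18.
Row 5 must total 60; the given cells sum to 54, so (5,1) = 6.
From column 1, 60 − (42 + (-15) + 3 + 6) gives (4,1) = 24.
Column 2: 33 + 36 + 15 + (-3) + ? = 60, so (3,2) = -21.
Column 5 needs 60; the known cells sum to 84, so (1,5) = -24.
Using row 1: 42 + 33 + 9 + (-24) + ? → (1,4) = 60 − 60 = 0.
Row 4 must total 60; the given cells sum to 69, so (4,3) = -9.
Column 3 must total 60; the given cells sum to 15, so (3,3) = 45.
Column 4: 0 + 18 + (-18) + 39 + ? = 60, so (3,4) = 21.

42 33 9 0 -24 / -15 36 27 18 -6 / 3 -21 45 21 12 / 24 15 -9 -18 48 / 6 -3 -12 39 30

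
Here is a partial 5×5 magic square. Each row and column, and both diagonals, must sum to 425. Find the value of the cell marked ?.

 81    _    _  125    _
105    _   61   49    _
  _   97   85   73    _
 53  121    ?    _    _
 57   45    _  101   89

Row 5: 57 + 45 + 101 + 89 + ? = 425, so (5,3) = 133.
Column 1: 81 + 105 + 53 + 57 + ? = 425, so (3,1) = 129.
Column 4: 125 + 49 + 73 + 101 + ? = 425, so (4,4) = 77.
Main diagonal needs 425; the known cells sum to 332, so (2,2) = 93.
The remaining cell in anti-diagonal is (1,5) = 425 − 312 = 113.
Using row 2: 105 + 93 + 61 + 49 + ? → (2,5) = 425 − 308 = 117.
Using row 3: 129 + 97 + 85 + 73 + ? → (3,5) = 425 − 384 = 41.
Using column 2: 93 + 97 + 121 + 45 + ? → (1,2) = 425 − 356 = 69.
Column 5: 113 + 117 + 41 + 89 + ? = 425, so (4,5) = 65.
From row 1, 425 − (81 + 69 + 125 + 113) gives (1,3) = 37.
The remaining cell in row 4 is (4,3) = 425 − 316 = 109.

109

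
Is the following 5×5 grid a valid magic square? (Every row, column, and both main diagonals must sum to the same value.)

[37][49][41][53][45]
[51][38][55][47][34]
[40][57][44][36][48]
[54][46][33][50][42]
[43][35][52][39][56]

Row 1: 37 + 49 + 41 + 53 + 45 = 225.
Row 2: 51 + 38 + 55 + 47 + 34 = 225.
Row 3: 40 + 57 + 44 + 36 + 48 = 225.
Row 4: 54 + 46 + 33 + 50 + 42 = 225.
Row 5: 43 + 35 + 52 + 39 + 56 = 225.
Column 1: 37 + 51 + 40 + 54 + 43 = 225.
Column 2: 49 + 38 + 57 + 46 + 35 = 225.
Column 3: 41 + 55 + 44 + 33 + 52 = 225.
Column 4: 53 + 47 + 36 + 50 + 39 = 225.
Column 5: 45 + 34 + 48 + 42 + 56 = 225.
Main diagonal: 37 + 38 + 44 + 50 + 56 = 225.
Anti-diagonal: 45 + 47 + 44 + 46 + 43 = 225.
All lines sum to 225.

Yes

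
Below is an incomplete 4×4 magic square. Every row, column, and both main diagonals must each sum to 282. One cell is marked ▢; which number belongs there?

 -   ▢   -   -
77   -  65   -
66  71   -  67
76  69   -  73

74

Using row 3: 66 + 71 + 67 + ? → (3,3) = 282 − 204 = 78.
Row 4 must total 282; the given cells sum to 218, so (4,3) = 64.
Column 1: 77 + 66 + 76 + ? = 282, so (1,1) = 63.
Column 3: 65 + 78 + 64 + ? = 282, so (1,3) = 75.
Main diagonal must total 282; the given cells sum to 214, so (2,2) = 68.
The remaining cell in anti-diagonal is (1,4) = 282 − 212 = 70.
The remaining cell in row 1 is (1,2) = 282 − 208 = 74.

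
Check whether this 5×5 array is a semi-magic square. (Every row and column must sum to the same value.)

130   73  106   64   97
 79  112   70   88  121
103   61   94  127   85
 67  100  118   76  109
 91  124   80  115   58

Row 1: 130 + 73 + 106 + 64 + 97 = 470.
Row 2: 79 + 112 + 70 + 88 + 121 = 470.
Row 3: 103 + 61 + 94 + 127 + 85 = 470.
Row 4: 67 + 100 + 118 + 76 + 109 = 470.
Row 5: 91 + 124 + 80 + 115 + 58 = 468.
Column 1: 130 + 79 + 103 + 67 + 91 = 470.
Column 2: 73 + 112 + 61 + 100 + 124 = 470.
Column 3: 106 + 70 + 94 + 118 + 80 = 468.
Column 4: 64 + 88 + 127 + 76 + 115 = 470.
Column 5: 97 + 121 + 85 + 109 + 58 = 470.

No — row 5 sums to 468 but column 4 sums to 470.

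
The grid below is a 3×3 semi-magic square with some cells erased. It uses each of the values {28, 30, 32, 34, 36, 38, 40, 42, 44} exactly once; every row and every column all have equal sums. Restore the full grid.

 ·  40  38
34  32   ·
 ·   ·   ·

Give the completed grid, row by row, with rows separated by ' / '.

30 40 38 / 34 32 42 / 44 36 28

The 9 entries sum to 324, so each line sums to 324/3 = 108.
From row 1, 108 − (40 + 38) gives (1,1) = 30.
From row 2, 108 − (34 + 32) gives (2,3) = 42.
Column 1 must total 108; the given cells sum to 64, so (3,1) = 44.
Using column 2: 40 + 32 + ? → (3,2) = 108 − 72 = 36.
Column 3 must total 108; the given cells sum to 80, so (3,3) = 28.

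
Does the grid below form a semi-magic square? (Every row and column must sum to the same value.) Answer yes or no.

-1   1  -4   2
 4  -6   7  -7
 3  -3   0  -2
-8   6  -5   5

Row 1: -1 + 1 + (-4) + 2 = -2.
Row 2: 4 + (-6) + 7 + (-7) = -2.
Row 3: 3 + (-3) + 0 + (-2) = -2.
Row 4: -8 + 6 + (-5) + 5 = -2.
Column 1: -1 + 4 + 3 + (-8) = -2.
Column 2: 1 + (-6) + (-3) + 6 = -2.
Column 3: -4 + 7 + 0 + (-5) = -2.
Column 4: 2 + (-7) + (-2) + 5 = -2.
All lines sum to -2.

Yes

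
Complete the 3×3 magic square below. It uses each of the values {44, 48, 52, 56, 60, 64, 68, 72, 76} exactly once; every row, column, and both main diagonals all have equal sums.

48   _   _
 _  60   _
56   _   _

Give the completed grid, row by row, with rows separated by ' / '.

The 9 entries sum to 540, so each line sums to 540/3 = 180.
From column 1, 180 − (48 + 56) gives (2,1) = 76.
Main diagonal needs 180; the known cells sum to 108, so (3,3) = 72.
The remaining cell in anti-diagonal is (1,3) = 180 − 116 = 64.
Row 1 must total 180; the given cells sum to 112, so (1,2) = 68.
The remaining cell in row 2 is (2,3) = 180 − 136 = 44.
From row 3, 180 − (56 + 72) gives (3,2) = 52.

48 68 64 / 76 60 44 / 56 52 72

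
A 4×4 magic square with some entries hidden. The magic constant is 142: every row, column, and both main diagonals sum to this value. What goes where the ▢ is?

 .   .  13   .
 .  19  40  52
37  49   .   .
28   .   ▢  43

55

Row 2 needs 142; the known cells sum to 111, so (2,1) = 31.
Column 1 needs 142; the known cells sum to 96, so (1,1) = 46.
Main diagonal needs 142; the known cells sum to 108, so (3,3) = 34.
Anti-diagonal: 40 + 49 + 28 + ? = 142, so (1,4) = 25.
Using row 1: 46 + 13 + 25 + ? → (1,2) = 142 − 84 = 58.
The remaining cell in row 3 is (3,4) = 142 − 120 = 22.
Using column 2: 58 + 19 + 49 + ? → (4,2) = 142 − 126 = 16.
Column 3: 13 + 40 + 34 + ? = 142, so (4,3) = 55.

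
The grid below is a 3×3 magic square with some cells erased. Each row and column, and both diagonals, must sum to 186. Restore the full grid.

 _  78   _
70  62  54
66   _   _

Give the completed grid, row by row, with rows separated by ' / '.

Using column 1: 70 + 66 + ? → (1,1) = 186 − 136 = 50.
Column 2 must total 186; the given cells sum to 140, so (3,2) = 46.
From main diagonal, 186 − (50 + 62) gives (3,3) = 74.
From anti-diagonal, 186 − (62 + 66) gives (1,3) = 58.

50 78 58 / 70 62 54 / 66 46 74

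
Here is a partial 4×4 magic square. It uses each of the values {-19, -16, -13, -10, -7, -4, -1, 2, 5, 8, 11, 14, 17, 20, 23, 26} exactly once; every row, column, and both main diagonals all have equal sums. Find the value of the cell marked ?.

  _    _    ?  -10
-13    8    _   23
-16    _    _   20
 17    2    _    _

The 16 entries sum to 56, so each line sums to 56/4 = 14.
Row 2: -13 + 8 + 23 + ? = 14, so (2,3) = -4.
From column 1, 14 − (-13 + (-16) + 17) gives (1,1) = 26.
The remaining cell in column 4 is (4,4) = 14 − 33 = -19.
Main diagonal: 26 + 8 + (-19) + ? = 14, so (3,3) = -1.
Anti-diagonal needs 14; the known cells sum to 3, so (3,2) = 11.
Using row 4: 17 + 2 + (-19) + ? → (4,3) = 14 − 0 = 14.
The remaining cell in column 2 is (1,2) = 14 − 21 = -7.
Column 3 needs 14; the known cells sum to 9, so (1,3) = 5.

5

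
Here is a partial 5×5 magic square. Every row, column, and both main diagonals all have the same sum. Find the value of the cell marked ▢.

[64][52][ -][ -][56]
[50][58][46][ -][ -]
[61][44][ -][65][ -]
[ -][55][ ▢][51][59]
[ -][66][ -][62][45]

63

Column 2 is complete and sums to 275; that is the magic constant.
Main diagonal needs 275; the known cells sum to 218, so (3,3) = 57.
From row 3, 275 − (61 + 44 + 57 + 65) gives (3,5) = 48.
Using column 5: 56 + 48 + 59 + 45 + ? → (2,5) = 275 − 208 = 67.
Using row 2: 50 + 58 + 46 + 67 + ? → (2,4) = 275 − 221 = 54.
Column 4 must total 275; the given cells sum to 232, so (1,4) = 43.
Anti-diagonal needs 275; the known cells sum to 222, so (5,1) = 53.
Row 1 needs 275; the known cells sum to 215, so (1,3) = 60.
Row 5 must total 275; the given cells sum to 226, so (5,3) = 49.
Column 1: 64 + 50 + 61 + 53 + ? = 275, so (4,1) = 47.
Using column 3: 60 + 46 + 57 + 49 + ? → (4,3) = 275 − 212 = 63.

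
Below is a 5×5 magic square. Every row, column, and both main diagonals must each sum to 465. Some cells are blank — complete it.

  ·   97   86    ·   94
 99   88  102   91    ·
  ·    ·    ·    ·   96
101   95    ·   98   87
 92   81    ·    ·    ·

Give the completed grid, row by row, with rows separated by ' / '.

The remaining cell in row 2 is (2,5) = 465 − 380 = 85.
The remaining cell in row 4 is (4,3) = 465 − 381 = 84.
From column 2, 465 − (97 + 88 + 95 + 81) gives (3,2) = 104.
Column 5: 94 + 85 + 96 + 87 + ? = 465, so (5,5) = 103.
Anti-diagonal must total 465; the given cells sum to 372, so (3,3) = 93.
Column 3: 86 + 102 + 93 + 84 + ? = 465, so (5,3) = 100.
Using main diagonal: 88 + 93 + 98 + 103 + ? → (1,1) = 465 − 382 = 83.
From row 1, 465 − (83 + 97 + 86 + 94) gives (1,4) = 105.
The remaining cell in row 5 is (5,4) = 465 − 376 = 89.
Column 1: 83 + 99 + 101 + 92 + ? = 465, so (3,1) = 90.
The remaining cell in column 4 is (3,4) = 465 − 383 = 82.

83 97 86 105 94 / 99 88 102 91 85 / 90 104 93 82 96 / 101 95 84 98 87 / 92 81 100 89 103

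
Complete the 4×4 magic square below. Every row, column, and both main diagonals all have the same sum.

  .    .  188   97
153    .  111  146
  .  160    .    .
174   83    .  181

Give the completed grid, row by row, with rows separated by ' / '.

90 167 188 97 / 153 132 111 146 / 125 160 139 118 / 174 83 104 181

Anti-diagonal is already complete: 97 + 111 + 160 + 174 = 542, so that is the magic constant.
Row 2 needs 542; the known cells sum to 410, so (2,2) = 132.
Using row 4: 174 + 83 + 181 + ? → (4,3) = 542 − 438 = 104.
Column 2 must total 542; the given cells sum to 375, so (1,2) = 167.
Column 3 needs 542; the known cells sum to 403, so (3,3) = 139.
Column 4: 97 + 146 + 181 + ? = 542, so (3,4) = 118.
The remaining cell in main diagonal is (1,1) = 542 − 452 = 90.
Using row 3: 160 + 139 + 118 + ? → (3,1) = 542 − 417 = 125.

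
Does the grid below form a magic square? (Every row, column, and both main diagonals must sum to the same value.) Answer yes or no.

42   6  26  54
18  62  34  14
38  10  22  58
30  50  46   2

Yes

Row 1: 42 + 6 + 26 + 54 = 128.
Row 2: 18 + 62 + 34 + 14 = 128.
Row 3: 38 + 10 + 22 + 58 = 128.
Row 4: 30 + 50 + 46 + 2 = 128.
Column 1: 42 + 18 + 38 + 30 = 128.
Column 2: 6 + 62 + 10 + 50 = 128.
Column 3: 26 + 34 + 22 + 46 = 128.
Column 4: 54 + 14 + 58 + 2 = 128.
Main diagonal: 42 + 62 + 22 + 2 = 128.
Anti-diagonal: 54 + 34 + 10 + 30 = 128.
All lines sum to 128.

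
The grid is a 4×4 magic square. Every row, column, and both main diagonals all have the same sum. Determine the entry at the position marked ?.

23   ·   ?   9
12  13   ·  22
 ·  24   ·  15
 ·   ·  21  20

16

Column 4 is complete and sums to 66; that is the magic constant.
The remaining cell in row 2 is (2,3) = 66 − 47 = 19.
From main diagonal, 66 − (23 + 13 + 20) gives (3,3) = 10.
Anti-diagonal needs 66; the known cells sum to 52, so (4,1) = 14.
Row 3 needs 66; the known cells sum to 49, so (3,1) = 17.
Row 4: 14 + 21 + 20 + ? = 66, so (4,2) = 11.
Column 2: 13 + 24 + 11 + ? = 66, so (1,2) = 18.
Column 3 must total 66; the given cells sum to 50, so (1,3) = 16.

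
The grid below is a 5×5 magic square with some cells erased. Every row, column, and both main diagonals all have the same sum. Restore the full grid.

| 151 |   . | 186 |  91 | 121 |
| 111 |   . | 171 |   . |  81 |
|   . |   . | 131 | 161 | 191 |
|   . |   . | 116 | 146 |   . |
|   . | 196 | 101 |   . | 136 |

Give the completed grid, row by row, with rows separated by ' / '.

Column 3 is already complete: 186 + 171 + 131 + 116 + 101 = 705, so that is the magic constant.
Row 1: 151 + 186 + 91 + 121 + ? = 705, so (1,2) = 156.
Using column 5: 121 + 81 + 191 + 136 + ? → (4,5) = 705 − 529 = 176.
Main diagonal: 151 + 131 + 146 + 136 + ? = 705, so (2,2) = 141.
Row 2: 111 + 141 + 171 + 81 + ? = 705, so (2,4) = 201.
Column 4: 91 + 201 + 161 + 146 + ? = 705, so (5,4) = 106.
The remaining cell in row 5 is (5,1) = 705 − 539 = 166.
From anti-diagonal, 705 − (121 + 201 + 131 + 166) gives (4,2) = 86.
Using row 4: 86 + 116 + 146 + 176 + ? → (4,1) = 705 − 524 = 181.
The remaining cell in column 1 is (3,1) = 705 − 609 = 96.
Column 2 needs 705; the known cells sum to 579, so (3,2) = 126.

151 156 186 91 121 / 111 141 171 201 81 / 96 126 131 161 191 / 181 86 116 146 176 / 166 196 101 106 136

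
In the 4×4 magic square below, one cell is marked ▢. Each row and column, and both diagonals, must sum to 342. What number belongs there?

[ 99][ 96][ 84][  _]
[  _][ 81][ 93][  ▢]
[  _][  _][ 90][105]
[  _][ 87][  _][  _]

102

Row 1: 99 + 96 + 84 + ? = 342, so (1,4) = 63.
Column 2: 96 + 81 + 87 + ? = 342, so (3,2) = 78.
The remaining cell in column 3 is (4,3) = 342 − 267 = 75.
Main diagonal: 99 + 81 + 90 + ? = 342, so (4,4) = 72.
Using anti-diagonal: 63 + 93 + 78 + ? → (4,1) = 342 − 234 = 108.
Row 3 must total 342; the given cells sum to 273, so (3,1) = 69.
The remaining cell in column 1 is (2,1) = 342 − 276 = 66.
From column 4, 342 − (63 + 105 + 72) gives (2,4) = 102.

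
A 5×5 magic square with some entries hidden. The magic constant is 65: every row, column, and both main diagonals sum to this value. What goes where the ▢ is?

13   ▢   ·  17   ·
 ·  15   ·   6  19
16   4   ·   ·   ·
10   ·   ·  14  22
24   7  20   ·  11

Row 5 needs 65; the known cells sum to 62, so (5,4) = 3.
Using column 1: 13 + 16 + 10 + 24 + ? → (2,1) = 65 − 63 = 2.
Using column 4: 17 + 6 + 14 + 3 + ? → (3,4) = 65 − 40 = 25.
Main diagonal needs 65; the known cells sum to 53, so (3,3) = 12.
Using row 2: 2 + 15 + 6 + 19 + ? → (2,3) = 65 − 42 = 23.
Row 3 must total 65; the given cells sum to 57, so (3,5) = 8.
The remaining cell in column 5 is (1,5) = 65 − 60 = 5.
From anti-diagonal, 65 − (5 + 6 + 12 + 24) gives (4,2) = 18.
From row 4, 65 − (10 + 18 + 14 + 22) gives (4,3) = 1.
Column 2: 15 + 4 + 18 + 7 + ? = 65, so (1,2) = 21.

21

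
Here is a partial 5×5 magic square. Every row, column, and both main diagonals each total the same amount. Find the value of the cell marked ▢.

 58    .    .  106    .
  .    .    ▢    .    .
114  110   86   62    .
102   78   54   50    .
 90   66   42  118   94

Row 5 is complete and sums to 410; that is the magic constant.
The remaining cell in row 3 is (3,5) = 410 − 372 = 38.
From row 4, 410 − (102 + 78 + 54 + 50) gives (4,5) = 126.
Column 1 must total 410; the given cells sum to 364, so (2,1) = 46.
Column 4 must total 410; the given cells sum to 336, so (2,4) = 74.
The remaining cell in main diagonal is (2,2) = 410 − 288 = 122.
Anti-diagonal needs 410; the known cells sum to 328, so (1,5) = 82.
Column 2: 122 + 110 + 78 + 66 + ? = 410, so (1,2) = 34.
Column 5 needs 410; the known cells sum to 340, so (2,5) = 70.
Row 1 needs 410; the known cells sum to 280, so (1,3) = 130.
The remaining cell in row 2 is (2,3) = 410 − 312 = 98.

98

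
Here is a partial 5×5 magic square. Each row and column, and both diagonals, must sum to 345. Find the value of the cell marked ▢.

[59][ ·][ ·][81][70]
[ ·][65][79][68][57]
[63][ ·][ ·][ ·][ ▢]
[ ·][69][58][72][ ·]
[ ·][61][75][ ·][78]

Row 2: 65 + 79 + 68 + 57 + ? = 345, so (2,1) = 76.
Main diagonal needs 345; the known cells sum to 274, so (3,3) = 71.
Anti-diagonal needs 345; the known cells sum to 278, so (5,1) = 67.
Using row 5: 67 + 61 + 75 + 78 + ? → (5,4) = 345 − 281 = 64.
From column 1, 345 − (59 + 76 + 63 + 67) gives (4,1) = 80.
The remaining cell in column 3 is (1,3) = 345 − 283 = 62.
Column 4 must total 345; the given cells sum to 285, so (3,4) = 60.
From row 1, 345 − (59 + 62 + 81 + 70) gives (1,2) = 73.
From row 4, 345 − (80 + 69 + 58 + 72) gives (4,5) = 66.
Column 2 needs 345; the known cells sum to 268, so (3,2) = 77.
From column 5, 345 − (70 + 57 + 66 + 78) gives (3,5) = 74.

74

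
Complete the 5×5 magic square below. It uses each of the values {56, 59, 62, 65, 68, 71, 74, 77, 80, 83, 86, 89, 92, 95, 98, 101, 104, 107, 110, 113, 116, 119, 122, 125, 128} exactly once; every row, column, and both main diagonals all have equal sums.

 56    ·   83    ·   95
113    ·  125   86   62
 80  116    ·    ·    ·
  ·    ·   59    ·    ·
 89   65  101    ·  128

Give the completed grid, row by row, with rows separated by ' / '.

The 25 entries sum to 2300, so each line sums to 2300/5 = 460.
Using row 2: 113 + 125 + 86 + 62 + ? → (2,2) = 460 − 386 = 74.
Row 5 must total 460; the given cells sum to 383, so (5,4) = 77.
Using column 1: 56 + 113 + 80 + 89 + ? → (4,1) = 460 − 338 = 122.
Column 3 must total 460; the given cells sum to 368, so (3,3) = 92.
The remaining cell in main diagonal is (4,4) = 460 − 350 = 110.
The remaining cell in anti-diagonal is (4,2) = 460 − 362 = 98.
The remaining cell in row 4 is (4,5) = 460 − 389 = 71.
Using column 2: 74 + 116 + 98 + 65 + ? → (1,2) = 460 − 353 = 107.
Column 5: 95 + 62 + 71 + 128 + ? = 460, so (3,5) = 104.
Row 1 needs 460; the known cells sum to 341, so (1,4) = 119.
Row 3 must total 460; the given cells sum to 392, so (3,4) = 68.

56 107 83 119 95 / 113 74 125 86 62 / 80 116 92 68 104 / 122 98 59 110 71 / 89 65 101 77 128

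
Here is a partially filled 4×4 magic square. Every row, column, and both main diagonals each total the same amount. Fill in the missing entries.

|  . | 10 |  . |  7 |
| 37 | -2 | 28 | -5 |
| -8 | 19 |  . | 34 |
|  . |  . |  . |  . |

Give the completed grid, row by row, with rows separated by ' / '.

Row 2 is already complete: 37 + -2 + 28 + -5 = 58, so that is the magic constant.
From row 3, 58 − (-8 + 19 + 34) gives (3,3) = 13.
Using column 2: 10 + (-2) + 19 + ? → (4,2) = 58 − 27 = 31.
The remaining cell in column 4 is (4,4) = 58 − 36 = 22.
Main diagonal: -2 + 13 + 22 + ? = 58, so (1,1) = 25.
Anti-diagonal must total 58; the given cells sum to 54, so (4,1) = 4.
Row 1: 25 + 10 + 7 + ? = 58, so (1,3) = 16.
Using row 4: 4 + 31 + 22 + ? → (4,3) = 58 − 57 = 1.

25 10 16 7 / 37 -2 28 -5 / -8 19 13 34 / 4 31 1 22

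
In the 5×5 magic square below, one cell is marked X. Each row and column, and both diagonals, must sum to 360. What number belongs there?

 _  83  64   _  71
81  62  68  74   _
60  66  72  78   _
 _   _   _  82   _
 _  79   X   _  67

From row 2, 360 − (81 + 62 + 68 + 74) gives (2,5) = 75.
Row 3 needs 360; the known cells sum to 276, so (3,5) = 84.
Column 2 must total 360; the given cells sum to 290, so (4,2) = 70.
Column 5: 71 + 75 + 84 + 67 + ? = 360, so (4,5) = 63.
Using main diagonal: 62 + 72 + 82 + 67 + ? → (1,1) = 360 − 283 = 77.
Using anti-diagonal: 71 + 74 + 72 + 70 + ? → (5,1) = 360 − 287 = 73.
Using row 1: 77 + 83 + 64 + 71 + ? → (1,4) = 360 − 295 = 65.
From column 1, 360 − (77 + 81 + 60 + 73) gives (4,1) = 69.
Column 4 must total 360; the given cells sum to 299, so (5,4) = 61.
Using row 4: 69 + 70 + 82 + 63 + ? → (4,3) = 360 − 284 = 76.
The remaining cell in row 5 is (5,3) = 360 − 280 = 80.

80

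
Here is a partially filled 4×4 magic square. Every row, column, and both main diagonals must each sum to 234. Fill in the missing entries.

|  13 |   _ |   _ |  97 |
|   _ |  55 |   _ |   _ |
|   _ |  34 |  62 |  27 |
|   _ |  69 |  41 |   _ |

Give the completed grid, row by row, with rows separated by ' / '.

13 76 48 97 / 90 55 83 6 / 111 34 62 27 / 20 69 41 104

Row 3: 34 + 62 + 27 + ? = 234, so (3,1) = 111.
Column 2: 55 + 34 + 69 + ? = 234, so (1,2) = 76.
The remaining cell in main diagonal is (4,4) = 234 − 130 = 104.
Row 1: 13 + 76 + 97 + ? = 234, so (1,3) = 48.
The remaining cell in row 4 is (4,1) = 234 − 214 = 20.
Column 1 needs 234; the known cells sum to 144, so (2,1) = 90.
Column 3 needs 234; the known cells sum to 151, so (2,3) = 83.
Column 4: 97 + 27 + 104 + ? = 234, so (2,4) = 6.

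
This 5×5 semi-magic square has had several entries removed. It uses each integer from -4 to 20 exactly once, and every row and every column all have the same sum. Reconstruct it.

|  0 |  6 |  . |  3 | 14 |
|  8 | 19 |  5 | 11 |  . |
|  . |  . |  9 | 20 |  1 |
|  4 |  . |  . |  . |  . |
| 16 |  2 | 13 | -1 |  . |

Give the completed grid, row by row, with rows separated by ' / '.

The entries are -4 through 20, which sum to 200, so each line sums to 200/5 = 40.
The remaining cell in row 1 is (1,3) = 40 − 23 = 17.
The remaining cell in row 2 is (2,5) = 40 − 43 = -3.
The remaining cell in row 5 is (5,5) = 40 − 30 = 10.
Column 1: 0 + 8 + 4 + 16 + ? = 40, so (3,1) = 12.
Column 3 must total 40; the given cells sum to 44, so (4,3) = -4.
From column 4, 40 − (3 + 11 + 20 + (-1)) gives (4,4) = 7.
Column 5: 14 + (-3) + 1 + 10 + ? = 40, so (4,5) = 18.
Using row 3: 12 + 9 + 20 + 1 + ? → (3,2) = 40 − 42 = -2.
Using row 4: 4 + (-4) + 7 + 18 + ? → (4,2) = 40 − 25 = 15.

0 6 17 3 14 / 8 19 5 11 -3 / 12 -2 9 20 1 / 4 15 -4 7 18 / 16 2 13 -1 10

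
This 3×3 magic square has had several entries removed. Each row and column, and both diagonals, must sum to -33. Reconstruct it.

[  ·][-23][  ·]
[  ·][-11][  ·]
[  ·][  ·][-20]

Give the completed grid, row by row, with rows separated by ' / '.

Using column 2: -23 + (-11) + ? → (3,2) = -33 − (-34) = 1.
The remaining cell in main diagonal is (1,1) = -33 − (-31) = -2.
Row 1: -2 + (-23) + ? = -33, so (1,3) = -8.
Using row 3: 1 + (-20) + ? → (3,1) = -33 − (-19) = -14.
Column 1: -2 + (-14) + ? = -33, so (2,1) = -17.
Column 3 must total -33; the given cells sum to -28, so (2,3) = -5.

-2 -23 -8 / -17 -11 -5 / -14 1 -20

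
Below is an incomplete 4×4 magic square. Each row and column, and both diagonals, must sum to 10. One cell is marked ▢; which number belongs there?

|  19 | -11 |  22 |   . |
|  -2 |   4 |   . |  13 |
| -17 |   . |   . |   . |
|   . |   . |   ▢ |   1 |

Row 1 must total 10; the given cells sum to 30, so (1,4) = -20.
From row 2, 10 − (-2 + 4 + 13) gives (2,3) = -5.
The remaining cell in column 1 is (4,1) = 10 − 0 = 10.
From column 4, 10 − (-20 + 13 + 1) gives (3,4) = 16.
Main diagonal must total 10; the given cells sum to 24, so (3,3) = -14.
The remaining cell in anti-diagonal is (3,2) = 10 − (-15) = 25.
Using column 2: -11 + 4 + 25 + ? → (4,2) = 10 − 18 = -8.
Column 3: 22 + (-5) + (-14) + ? = 10, so (4,3) = 7.

7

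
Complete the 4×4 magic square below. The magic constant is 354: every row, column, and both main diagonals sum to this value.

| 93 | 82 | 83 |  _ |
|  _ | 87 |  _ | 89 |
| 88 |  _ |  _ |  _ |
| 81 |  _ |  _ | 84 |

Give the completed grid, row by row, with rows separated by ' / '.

Using row 1: 93 + 82 + 83 + ? → (1,4) = 354 − 258 = 96.
Using column 1: 93 + 88 + 81 + ? → (2,1) = 354 − 262 = 92.
Column 4: 96 + 89 + 84 + ? = 354, so (3,4) = 85.
Main diagonal: 93 + 87 + 84 + ? = 354, so (3,3) = 90.
Row 2: 92 + 87 + 89 + ? = 354, so (2,3) = 86.
Row 3: 88 + 90 + 85 + ? = 354, so (3,2) = 91.
Column 2 needs 354; the known cells sum to 260, so (4,2) = 94.
The remaining cell in column 3 is (4,3) = 354 − 259 = 95.

93 82 83 96 / 92 87 86 89 / 88 91 90 85 / 81 94 95 84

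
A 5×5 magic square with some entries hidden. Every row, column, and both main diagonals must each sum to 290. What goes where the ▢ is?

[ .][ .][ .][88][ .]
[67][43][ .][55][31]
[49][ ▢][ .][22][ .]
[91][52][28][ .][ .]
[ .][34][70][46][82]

85

Row 2 must total 290; the given cells sum to 196, so (2,3) = 94.
From row 5, 290 − (34 + 70 + 46 + 82) gives (5,1) = 58.
Column 1 needs 290; the known cells sum to 265, so (1,1) = 25.
Column 4: 88 + 55 + 22 + 46 + ? = 290, so (4,4) = 79.
The remaining cell in main diagonal is (3,3) = 290 − 229 = 61.
Using anti-diagonal: 55 + 61 + 52 + 58 + ? → (1,5) = 290 − 226 = 64.
Row 4 must total 290; the given cells sum to 250, so (4,5) = 40.
Column 3 must total 290; the given cells sum to 253, so (1,3) = 37.
Column 5 needs 290; the known cells sum to 217, so (3,5) = 73.
Row 1 needs 290; the known cells sum to 214, so (1,2) = 76.
Row 3: 49 + 61 + 22 + 73 + ? = 290, so (3,2) = 85.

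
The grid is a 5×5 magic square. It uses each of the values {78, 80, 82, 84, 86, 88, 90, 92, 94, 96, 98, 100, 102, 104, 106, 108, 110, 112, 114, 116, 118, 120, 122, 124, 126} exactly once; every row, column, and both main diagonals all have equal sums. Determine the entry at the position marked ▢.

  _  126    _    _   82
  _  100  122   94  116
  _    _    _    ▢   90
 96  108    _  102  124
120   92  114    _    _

118

The 25 entries sum to 2550, so each line sums to 2550/5 = 510.
Row 2 must total 510; the given cells sum to 432, so (2,1) = 78.
Row 4 needs 510; the known cells sum to 430, so (4,3) = 80.
Using column 2: 126 + 100 + 108 + 92 + ? → (3,2) = 510 − 426 = 84.
Column 5: 82 + 116 + 90 + 124 + ? = 510, so (5,5) = 98.
Anti-diagonal must total 510; the given cells sum to 404, so (3,3) = 106.
Row 5: 120 + 92 + 114 + 98 + ? = 510, so (5,4) = 86.
Column 3: 122 + 106 + 80 + 114 + ? = 510, so (1,3) = 88.
Main diagonal must total 510; the given cells sum to 406, so (1,1) = 104.
Row 1 needs 510; the known cells sum to 400, so (1,4) = 110.
Using column 1: 104 + 78 + 96 + 120 + ? → (3,1) = 510 − 398 = 112.
The remaining cell in column 4 is (3,4) = 510 − 392 = 118.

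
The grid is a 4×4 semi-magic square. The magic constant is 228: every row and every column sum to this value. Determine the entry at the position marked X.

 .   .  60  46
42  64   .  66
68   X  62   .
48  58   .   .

54

The remaining cell in row 2 is (2,3) = 228 − 172 = 56.
Column 1: 42 + 68 + 48 + ? = 228, so (1,1) = 70.
Column 3 needs 228; the known cells sum to 178, so (4,3) = 50.
Row 1 must total 228; the given cells sum to 176, so (1,2) = 52.
Row 4: 48 + 58 + 50 + ? = 228, so (4,4) = 72.
Column 2: 52 + 64 + 58 + ? = 228, so (3,2) = 54.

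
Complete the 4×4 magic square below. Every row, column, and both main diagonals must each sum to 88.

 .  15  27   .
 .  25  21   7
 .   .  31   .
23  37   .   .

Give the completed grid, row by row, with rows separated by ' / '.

13 15 27 33 / 35 25 21 7 / 17 11 31 29 / 23 37 9 19

Using row 2: 25 + 21 + 7 + ? → (2,1) = 88 − 53 = 35.
Using column 2: 15 + 25 + 37 + ? → (3,2) = 88 − 77 = 11.
Using column 3: 27 + 21 + 31 + ? → (4,3) = 88 − 79 = 9.
Anti-diagonal must total 88; the given cells sum to 55, so (1,4) = 33.
The remaining cell in row 1 is (1,1) = 88 − 75 = 13.
Row 4 must total 88; the given cells sum to 69, so (4,4) = 19.
The remaining cell in column 1 is (3,1) = 88 − 71 = 17.
Column 4 must total 88; the given cells sum to 59, so (3,4) = 29.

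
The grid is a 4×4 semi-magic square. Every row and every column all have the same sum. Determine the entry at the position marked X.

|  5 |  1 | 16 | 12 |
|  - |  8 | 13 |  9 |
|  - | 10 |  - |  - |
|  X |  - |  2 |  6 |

11

Row 1 is complete and sums to 34; that is the magic constant.
The remaining cell in row 2 is (2,1) = 34 − 30 = 4.
Using column 2: 1 + 8 + 10 + ? → (4,2) = 34 − 19 = 15.
The remaining cell in column 3 is (3,3) = 34 − 31 = 3.
Using column 4: 12 + 9 + 6 + ? → (3,4) = 34 − 27 = 7.
Row 3 must total 34; the given cells sum to 20, so (3,1) = 14.
The remaining cell in row 4 is (4,1) = 34 − 23 = 11.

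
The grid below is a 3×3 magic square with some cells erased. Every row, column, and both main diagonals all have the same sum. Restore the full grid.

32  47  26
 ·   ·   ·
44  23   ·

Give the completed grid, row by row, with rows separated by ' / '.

32 47 26 / 29 35 41 / 44 23 38

Row 1 is already complete: 32 + 47 + 26 = 105, so that is the magic constant.
From row 3, 105 − (44 + 23) gives (3,3) = 38.
Column 1 needs 105; the known cells sum to 76, so (2,1) = 29.
Column 2: 47 + 23 + ? = 105, so (2,2) = 35.
Column 3: 26 + 38 + ? = 105, so (2,3) = 41.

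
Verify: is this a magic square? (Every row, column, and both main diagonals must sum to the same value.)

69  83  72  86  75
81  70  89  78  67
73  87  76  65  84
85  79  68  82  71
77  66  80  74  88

Row 1: 69 + 83 + 72 + 86 + 75 = 385.
Row 2: 81 + 70 + 89 + 78 + 67 = 385.
Row 3: 73 + 87 + 76 + 65 + 84 = 385.
Row 4: 85 + 79 + 68 + 82 + 71 = 385.
Row 5: 77 + 66 + 80 + 74 + 88 = 385.
Column 1: 69 + 81 + 73 + 85 + 77 = 385.
Column 2: 83 + 70 + 87 + 79 + 66 = 385.
Column 3: 72 + 89 + 76 + 68 + 80 = 385.
Column 4: 86 + 78 + 65 + 82 + 74 = 385.
Column 5: 75 + 67 + 84 + 71 + 88 = 385.
Main diagonal: 69 + 70 + 76 + 82 + 88 = 385.
Anti-diagonal: 75 + 78 + 76 + 79 + 77 = 385.
All lines sum to 385.

Yes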